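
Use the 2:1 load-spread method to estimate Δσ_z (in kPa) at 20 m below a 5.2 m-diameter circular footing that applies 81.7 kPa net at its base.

By the 2:1 method the load spreads at 1 horizontal : 2 vertical, so at depth z the loaded area has grown by z in each plan dimension:
Δσ ≈ qD²/(D+z)² = 81.7×5.2²/(5.2+20)² = 3.4788 kPa

Δσ_z ≈ 3.48 kPa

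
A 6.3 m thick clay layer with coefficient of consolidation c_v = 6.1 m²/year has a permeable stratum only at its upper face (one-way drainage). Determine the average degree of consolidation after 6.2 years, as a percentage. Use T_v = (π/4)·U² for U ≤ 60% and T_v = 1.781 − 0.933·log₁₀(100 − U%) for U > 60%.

Drainage path length: H_d = H = 6.3 m (single drainage).
T_v = c_v·t/H_d² = 6.1×6.2/6.3² = 0.95288.
T_v = 0.95288 corresponds to the U > 60% branch:
U = 1 − 10^((1.781 − T_v)/0.933)/100 = 0.9228

U ≈ 92.3 %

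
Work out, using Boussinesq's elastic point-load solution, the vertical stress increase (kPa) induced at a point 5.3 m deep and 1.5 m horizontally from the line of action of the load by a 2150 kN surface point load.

Δσ_z ≈ 30.1 kPa

Boussinesq vertical stress below a point load on an elastic half-space:
Δσ_z = 3P/(2πz²) · [1 + (r/z)²]^(−5/2)
r/z = 1.5/5.3 = 0.28302; [1+(r/z)²]^(−5/2) = 0.82478.
Δσ_z = 3×2150/(2π×5.3²) × 0.82478 = 36.545 × 0.82478 = 30.14 kPa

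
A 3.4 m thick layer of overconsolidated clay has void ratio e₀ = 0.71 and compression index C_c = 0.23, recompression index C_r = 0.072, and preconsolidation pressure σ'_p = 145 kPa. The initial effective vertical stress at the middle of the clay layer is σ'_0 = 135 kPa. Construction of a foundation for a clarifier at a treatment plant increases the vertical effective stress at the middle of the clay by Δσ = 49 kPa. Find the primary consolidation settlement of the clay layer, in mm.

Final effective stress: σ'_f = 135 + 49 = 184 kPa.
σ'_f = 184 > σ'_p = 145 kPa, so the stress path crosses the preconsolidation pressure — recompression up to σ'_p, then virgin compression beyond:
S_c = H/(1+e₀)·[C_r·log₁₀(σ'_p/σ'_0) + C_c·log₁₀(σ'_f/σ'_p)]
    = 3.4/1.71 × [0.072×log₁₀(145/135) + 0.23×log₁₀(184/145)]
    = 1.9883 × [0.0022345 + 0.023793] = 0.05175 m

S_c ≈ 51.8 mm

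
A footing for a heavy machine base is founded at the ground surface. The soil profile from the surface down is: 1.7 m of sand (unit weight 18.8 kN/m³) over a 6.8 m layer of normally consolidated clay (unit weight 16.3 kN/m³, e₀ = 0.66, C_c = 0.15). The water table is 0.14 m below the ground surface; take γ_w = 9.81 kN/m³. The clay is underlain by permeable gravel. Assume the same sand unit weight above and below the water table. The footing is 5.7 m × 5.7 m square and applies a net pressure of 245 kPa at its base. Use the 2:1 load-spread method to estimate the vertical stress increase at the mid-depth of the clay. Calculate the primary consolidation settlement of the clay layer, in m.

S_c ≈ 0.271 m

Mid-depth of clay below the ground surface: z = 1.7 + 6.8/2 = 5.1 m.
Total vertical stress at mid-clay: σ_v = 18.8×1.7 + 16.3×3.4 = 87.38 kPa.
Pore pressure: u = 9.81×(5.1 − 0.14) = 48.658 kPa.
Initial effective stress: σ'_0 = σ_v − u = 87.38 − 48.658 = 38.722 kPa.
Stress increase at mid-clay by the 2:1 spreading method:
Δσ = qBL/((B+z)(L+z)) = 245×5.7×5.7/((5.7+5.1)(5.7+5.1)) = 68.245 kPa
Final effective stress: σ'_f = σ'_0 + Δσ = 38.722 + 68.245 = 106.97 kPa.
Normally consolidated clay, so the full stress increment lies on the virgin compression line:
S_c = C_c·H/(1+e₀)·log₁₀(σ'_f/σ'_0) = 0.15×6.8/(1+0.66)×log₁₀(106.97/38.722)
    = 0.61446 × 0.4413 = 0.2712 m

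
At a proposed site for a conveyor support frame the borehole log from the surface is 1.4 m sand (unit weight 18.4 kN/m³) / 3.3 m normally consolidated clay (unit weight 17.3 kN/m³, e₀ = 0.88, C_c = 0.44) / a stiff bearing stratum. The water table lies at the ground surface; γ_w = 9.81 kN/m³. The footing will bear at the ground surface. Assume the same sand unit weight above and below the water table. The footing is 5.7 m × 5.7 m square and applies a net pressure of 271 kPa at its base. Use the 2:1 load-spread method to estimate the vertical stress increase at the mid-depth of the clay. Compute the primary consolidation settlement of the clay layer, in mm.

S_c ≈ 585 mm

Mid-depth of clay below the ground surface: z = 1.4 + 3.3/2 = 3.05 m.
Total vertical stress at mid-clay: σ_v = 18.4×1.4 + 17.3×1.65 = 54.305 kPa.
Pore pressure: u = 9.81×(3.05 − 0) = 29.921 kPa.
Initial effective stress: σ'_0 = σ_v − u = 54.305 − 29.921 = 24.384 kPa.
Stress increase at mid-clay by the 2:1 spreading method:
Δσ = qBL/((B+z)(L+z)) = 271×5.7×5.7/((5.7+3.05)(5.7+3.05)) = 115 kPa
Final effective stress: σ'_f = σ'_0 + Δσ = 24.384 + 115 = 139.38 kPa.
Normally consolidated clay, so the full stress increment lies on the virgin compression line:
S_c = C_c·H/(1+e₀)·log₁₀(σ'_f/σ'_0) = 0.44×3.3/(1+0.88)×log₁₀(139.38/24.384)
    = 0.77234 × 0.7571 = 0.5847 m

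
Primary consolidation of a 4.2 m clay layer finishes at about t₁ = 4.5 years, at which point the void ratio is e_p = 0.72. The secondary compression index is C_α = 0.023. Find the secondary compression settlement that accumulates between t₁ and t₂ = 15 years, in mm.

Secondary compression: S_s = C_α·H/(1+e_p)·log₁₀(t₂/t₁)
S_s = 0.023×4.2/(1+0.72)×log₁₀(15/4.5)
    = 0.05616 × 0.5229 = 0.02937 m

S_s ≈ 29.4 mm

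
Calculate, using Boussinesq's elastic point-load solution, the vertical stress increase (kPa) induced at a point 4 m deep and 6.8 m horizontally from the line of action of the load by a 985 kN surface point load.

Boussinesq vertical stress below a point load on an elastic half-space:
Δσ_z = 3P/(2πz²) · [1 + (r/z)²]^(−5/2)
r/z = 6.8/4 = 1.7; [1+(r/z)²]^(−5/2) = 0.033506.
Δσ_z = 3×985/(2π×4²) × 0.033506 = 29.394 × 0.033506 = 0.9849 kPa

Δσ_z ≈ 0.985 kPa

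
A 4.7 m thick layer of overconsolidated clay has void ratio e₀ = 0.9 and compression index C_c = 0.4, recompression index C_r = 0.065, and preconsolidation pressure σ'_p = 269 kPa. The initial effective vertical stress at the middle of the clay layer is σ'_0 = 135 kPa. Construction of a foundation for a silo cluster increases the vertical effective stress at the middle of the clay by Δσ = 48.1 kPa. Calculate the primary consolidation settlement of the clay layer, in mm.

Final effective stress: σ'_f = 135 + 48.1 = 183.1 kPa.
σ'_f = 183.1 ≤ σ'_p = 269 kPa, so the clay remains overconsolidated and only the recompression index applies:
S_c = C_r·H/(1+e₀)·log₁₀(σ'_f/σ'_0) = 0.065×4.7/1.9×log₁₀(183.1/135)
    = 0.16079 × 0.13235 = 0.02128 m

S_c ≈ 21.3 mm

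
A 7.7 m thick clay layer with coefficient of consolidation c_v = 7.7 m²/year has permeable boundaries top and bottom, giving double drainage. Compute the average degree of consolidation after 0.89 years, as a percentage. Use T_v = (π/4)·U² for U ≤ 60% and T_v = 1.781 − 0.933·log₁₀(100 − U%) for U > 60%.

U ≈ 74.1 %

Drainage path length: H_d = H/2 = 3.85 m (double drainage).
T_v = c_v·t/H_d² = 7.7×0.89/3.85² = 0.46234.
T_v = 0.46234 corresponds to the U > 60% branch:
U = 1 − 10^((1.781 − T_v)/0.933)/100 = 0.741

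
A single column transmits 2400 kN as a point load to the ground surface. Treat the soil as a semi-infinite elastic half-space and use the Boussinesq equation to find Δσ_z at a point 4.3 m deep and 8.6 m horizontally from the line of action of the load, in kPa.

Δσ_z ≈ 1.11 kPa

Boussinesq vertical stress below a point load on an elastic half-space:
Δσ_z = 3P/(2πz²) · [1 + (r/z)²]^(−5/2)
r/z = 8.6/4.3 = 2; [1+(r/z)²]^(−5/2) = 0.017889.
Δσ_z = 3×2400/(2π×4.3²) × 0.017889 = 61.975 × 0.017889 = 1.109 kPa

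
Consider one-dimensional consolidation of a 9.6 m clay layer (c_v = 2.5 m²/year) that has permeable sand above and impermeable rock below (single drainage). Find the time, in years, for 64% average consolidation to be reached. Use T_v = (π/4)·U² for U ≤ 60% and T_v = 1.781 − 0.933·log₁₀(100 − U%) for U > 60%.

Drainage path length: H_d = H = 9.6 m (single drainage).
U > 60%: T_v = 1.781 − 0.933·log₁₀(100 − 64) = 0.32897.
t = T_v·H_d²/c_v = 0.32897×9.6²/2.5 = 12.13 years.

t ≈ 12.1 years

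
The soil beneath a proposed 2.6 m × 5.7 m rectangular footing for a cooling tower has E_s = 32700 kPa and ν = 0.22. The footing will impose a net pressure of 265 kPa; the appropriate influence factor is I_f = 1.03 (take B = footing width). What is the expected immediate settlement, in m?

S_e ≈ 0.0207 m

Immediate (elastic) settlement: S_e = q·B·(1−ν²)/E_s · I_f.
S_e = 265 × 2.6 × (1 − 0.22²) / 32700 × 1.03
    = 265 × 2.6 × 0.9516 / 32700 × 1.03
    = 0.02065 m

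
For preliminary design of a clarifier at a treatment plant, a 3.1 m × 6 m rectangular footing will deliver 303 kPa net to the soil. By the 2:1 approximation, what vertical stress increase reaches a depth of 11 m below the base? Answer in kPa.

Δσ_z ≈ 23.5 kPa

By the 2:1 method the load spreads at 1 horizontal : 2 vertical, so at depth z the loaded area has grown by z in each plan dimension:
Δσ = qBL/((B+z)(L+z)) = 303×3.1×6/((3.1+11)(6+11)) = 23.512 kPa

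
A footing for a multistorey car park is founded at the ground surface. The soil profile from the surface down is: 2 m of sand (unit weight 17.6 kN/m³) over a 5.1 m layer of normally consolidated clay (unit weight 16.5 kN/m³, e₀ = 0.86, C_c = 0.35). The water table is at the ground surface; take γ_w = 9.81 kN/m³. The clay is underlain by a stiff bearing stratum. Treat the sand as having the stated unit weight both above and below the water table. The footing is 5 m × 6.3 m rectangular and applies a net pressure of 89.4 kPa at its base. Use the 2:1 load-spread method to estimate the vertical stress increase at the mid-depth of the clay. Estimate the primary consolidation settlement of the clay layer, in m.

S_c ≈ 0.252 m

Mid-depth of clay below the ground surface: z = 2 + 5.1/2 = 4.55 m.
Total vertical stress at mid-clay: σ_v = 17.6×2 + 16.5×2.55 = 77.275 kPa.
Pore pressure: u = 9.81×(4.55 − 0) = 44.636 kPa.
Initial effective stress: σ'_0 = σ_v − u = 77.275 − 44.636 = 32.639 kPa.
Stress increase at mid-clay by the 2:1 spreading method:
Δσ = qBL/((B+z)(L+z)) = 89.4×5×6.3/((5+4.55)(6.3+4.55)) = 27.178 kPa
Final effective stress: σ'_f = σ'_0 + Δσ = 32.639 + 27.178 = 59.817 kPa.
Normally consolidated clay, so the full stress increment lies on the virgin compression line:
S_c = C_c·H/(1+e₀)·log₁₀(σ'_f/σ'_0) = 0.35×5.1/(1+0.86)×log₁₀(59.817/32.639)
    = 0.95968 × 0.26309 = 0.2525 m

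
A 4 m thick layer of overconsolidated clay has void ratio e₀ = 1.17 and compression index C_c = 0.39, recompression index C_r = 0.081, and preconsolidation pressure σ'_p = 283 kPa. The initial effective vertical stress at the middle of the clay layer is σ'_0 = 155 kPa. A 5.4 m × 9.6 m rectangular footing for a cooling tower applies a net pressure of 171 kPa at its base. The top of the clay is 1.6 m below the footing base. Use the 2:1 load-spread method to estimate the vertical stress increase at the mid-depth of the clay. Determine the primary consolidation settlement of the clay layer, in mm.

S_c ≈ 25.5 mm

Mid-depth of clay below the footing base: z = 1.6 + 4/2 = 3.6 m.
Stress increase at mid-clay by the 2:1 spreading method:
Δσ = qBL/((B+z)(L+z)) = 171×5.4×9.6/((5.4+3.6)(9.6+3.6)) = 74.618 kPa
Final effective stress: σ'_f = 155 + 74.618 = 229.62 kPa.
σ'_f = 229.62 ≤ σ'_p = 283 kPa, so the clay remains overconsolidated and only the recompression index applies:
S_c = C_r·H/(1+e₀)·log₁₀(σ'_f/σ'_0) = 0.081×4/2.17×log₁₀(229.62/155)
    = 0.14931 × 0.17068 = 0.02548 m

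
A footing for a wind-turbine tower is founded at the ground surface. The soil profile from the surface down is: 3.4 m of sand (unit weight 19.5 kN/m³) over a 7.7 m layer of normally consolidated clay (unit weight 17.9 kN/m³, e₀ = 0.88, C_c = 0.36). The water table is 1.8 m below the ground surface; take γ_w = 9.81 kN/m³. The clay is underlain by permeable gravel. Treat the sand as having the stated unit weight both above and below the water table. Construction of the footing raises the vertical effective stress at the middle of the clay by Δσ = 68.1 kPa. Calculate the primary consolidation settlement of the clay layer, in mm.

Mid-depth of clay below the ground surface: z = 3.4 + 7.7/2 = 7.25 m.
Total vertical stress at mid-clay: σ_v = 19.5×3.4 + 17.9×3.85 = 135.21 kPa.
Pore pressure: u = 9.81×(7.25 − 1.8) = 53.465 kPa.
Initial effective stress: σ'_0 = σ_v − u = 135.21 − 53.465 = 81.745 kPa.
Final effective stress: σ'_f = σ'_0 + Δσ = 81.745 + 68.1 = 149.84 kPa.
Normally consolidated clay, so the full stress increment lies on the virgin compression line:
S_c = C_c·H/(1+e₀)·log₁₀(σ'_f/σ'_0) = 0.36×7.7/(1+0.88)×log₁₀(149.84/81.745)
    = 1.4745 × 0.26317 = 0.388 m

S_c ≈ 388 mm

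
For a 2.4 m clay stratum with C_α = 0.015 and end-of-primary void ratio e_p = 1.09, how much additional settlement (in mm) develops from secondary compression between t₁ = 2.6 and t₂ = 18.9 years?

Secondary compression: S_s = C_α·H/(1+e_p)·log₁₀(t₂/t₁)
S_s = 0.015×2.4/(1+1.09)×log₁₀(18.9/2.6)
    = 0.01722 × 0.8615 = 0.01484 m

S_s ≈ 14.8 mm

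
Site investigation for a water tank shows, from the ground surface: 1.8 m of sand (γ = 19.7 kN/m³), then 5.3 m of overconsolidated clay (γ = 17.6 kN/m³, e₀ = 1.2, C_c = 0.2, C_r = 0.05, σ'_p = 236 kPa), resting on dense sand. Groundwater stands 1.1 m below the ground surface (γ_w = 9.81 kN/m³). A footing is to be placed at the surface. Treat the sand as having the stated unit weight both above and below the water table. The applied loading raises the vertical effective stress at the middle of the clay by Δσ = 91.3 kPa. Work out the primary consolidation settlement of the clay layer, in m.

Mid-depth of clay below the ground surface: z = 1.8 + 5.3/2 = 4.45 m.
Total vertical stress at mid-clay: σ_v = 19.7×1.8 + 17.6×2.65 = 82.1 kPa.
Pore pressure: u = 9.81×(4.45 − 1.1) = 32.864 kPa.
Initial effective stress: σ'_0 = σ_v − u = 82.1 − 32.864 = 49.236 kPa.
Final effective stress: σ'_f = 49.236 + 91.3 = 140.54 kPa.
σ'_f = 140.54 ≤ σ'_p = 236 kPa, so the clay remains overconsolidated and only the recompression index applies:
S_c = C_r·H/(1+e₀)·log₁₀(σ'_f/σ'_0) = 0.05×5.3/2.2×log₁₀(140.54/49.236)
    = 0.12046 × 0.45552 = 0.05487 m

S_c ≈ 0.0549 m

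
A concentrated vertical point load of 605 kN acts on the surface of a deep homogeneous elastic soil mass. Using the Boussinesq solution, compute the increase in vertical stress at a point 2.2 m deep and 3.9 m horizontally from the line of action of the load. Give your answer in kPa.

Δσ_z ≈ 1.71 kPa

Boussinesq vertical stress below a point load on an elastic half-space:
Δσ_z = 3P/(2πz²) · [1 + (r/z)²]^(−5/2)
r/z = 3.9/2.2 = 1.7727; [1+(r/z)²]^(−5/2) = 0.02863.
Δσ_z = 3×605/(2π×2.2²) × 0.02863 = 59.683 × 0.02863 = 1.709 kPa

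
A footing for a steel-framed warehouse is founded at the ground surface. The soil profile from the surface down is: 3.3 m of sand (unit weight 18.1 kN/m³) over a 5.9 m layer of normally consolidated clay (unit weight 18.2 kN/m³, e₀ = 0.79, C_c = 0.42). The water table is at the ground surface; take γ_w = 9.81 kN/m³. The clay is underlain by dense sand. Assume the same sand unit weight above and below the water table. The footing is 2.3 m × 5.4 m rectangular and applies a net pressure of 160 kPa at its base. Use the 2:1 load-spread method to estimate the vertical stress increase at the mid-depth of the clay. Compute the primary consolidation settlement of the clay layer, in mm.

S_c ≈ 195 mm

Mid-depth of clay below the ground surface: z = 3.3 + 5.9/2 = 6.25 m.
Total vertical stress at mid-clay: σ_v = 18.1×3.3 + 18.2×2.95 = 113.42 kPa.
Pore pressure: u = 9.81×(6.25 − 0) = 61.312 kPa.
Initial effective stress: σ'_0 = σ_v − u = 113.42 − 61.312 = 52.108 kPa.
Stress increase at mid-clay by the 2:1 spreading method:
Δσ = qBL/((B+z)(L+z)) = 160×2.3×5.4/((2.3+6.25)(5.4+6.25)) = 19.95 kPa
Final effective stress: σ'_f = σ'_0 + Δσ = 52.108 + 19.95 = 72.058 kPa.
Normally consolidated clay, so the full stress increment lies on the virgin compression line:
S_c = C_c·H/(1+e₀)·log₁₀(σ'_f/σ'_0) = 0.42×5.9/(1+0.79)×log₁₀(72.058/52.108)
    = 1.3844 × 0.14078 = 0.1949 m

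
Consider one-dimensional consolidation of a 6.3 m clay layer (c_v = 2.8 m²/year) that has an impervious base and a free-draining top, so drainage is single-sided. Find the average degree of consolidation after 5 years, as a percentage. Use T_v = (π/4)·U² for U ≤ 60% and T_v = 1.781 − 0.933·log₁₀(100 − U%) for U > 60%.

U ≈ 66.1 %

Drainage path length: H_d = H = 6.3 m (single drainage).
T_v = c_v·t/H_d² = 2.8×5/6.3² = 0.35273.
T_v = 0.35273 corresponds to the U > 60% branch:
U = 1 − 10^((1.781 − T_v)/0.933)/100 = 0.6605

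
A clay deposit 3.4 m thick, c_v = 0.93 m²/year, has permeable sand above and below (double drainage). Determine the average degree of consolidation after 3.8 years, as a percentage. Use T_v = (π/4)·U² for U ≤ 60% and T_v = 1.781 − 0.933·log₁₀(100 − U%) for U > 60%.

Drainage path length: H_d = H/2 = 1.7 m (double drainage).
T_v = c_v·t/H_d² = 0.93×3.8/1.7² = 1.2228.
T_v = 1.2228 corresponds to the U > 60% branch:
U = 1 − 10^((1.781 − T_v)/0.933)/100 = 0.9603

U ≈ 96 %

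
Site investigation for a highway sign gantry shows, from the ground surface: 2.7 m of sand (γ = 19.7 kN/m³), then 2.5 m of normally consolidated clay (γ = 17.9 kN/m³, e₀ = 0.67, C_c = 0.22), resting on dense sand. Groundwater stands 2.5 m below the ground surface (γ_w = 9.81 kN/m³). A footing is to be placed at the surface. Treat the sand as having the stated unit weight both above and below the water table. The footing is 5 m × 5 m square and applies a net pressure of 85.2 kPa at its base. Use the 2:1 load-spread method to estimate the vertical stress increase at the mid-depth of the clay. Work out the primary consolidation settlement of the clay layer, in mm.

S_c ≈ 51.5 mm

Mid-depth of clay below the ground surface: z = 2.7 + 2.5/2 = 3.95 m.
Total vertical stress at mid-clay: σ_v = 19.7×2.7 + 17.9×1.25 = 75.565 kPa.
Pore pressure: u = 9.81×(3.95 − 2.5) = 14.225 kPa.
Initial effective stress: σ'_0 = σ_v − u = 75.565 − 14.225 = 61.34 kPa.
Stress increase at mid-clay by the 2:1 spreading method:
Δσ = qBL/((B+z)(L+z)) = 85.2×5×5/((5+3.95)(5+3.95)) = 26.591 kPa
Final effective stress: σ'_f = σ'_0 + Δσ = 61.34 + 26.591 = 87.931 kPa.
Normally consolidated clay, so the full stress increment lies on the virgin compression line:
S_c = C_c·H/(1+e₀)·log₁₀(σ'_f/σ'_0) = 0.22×2.5/(1+0.67)×log₁₀(87.931/61.34)
    = 0.32934 × 0.1564 = 0.05151 m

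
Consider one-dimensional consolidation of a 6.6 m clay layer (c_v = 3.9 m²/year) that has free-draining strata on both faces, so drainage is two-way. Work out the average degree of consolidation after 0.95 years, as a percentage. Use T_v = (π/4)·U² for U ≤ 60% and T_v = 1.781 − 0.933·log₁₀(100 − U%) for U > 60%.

U ≈ 65 %

Drainage path length: H_d = H/2 = 3.3 m (double drainage).
T_v = c_v·t/H_d² = 3.9×0.95/3.3² = 0.34022.
T_v = 0.34022 corresponds to the U > 60% branch:
U = 1 − 10^((1.781 − T_v)/0.933)/100 = 0.6499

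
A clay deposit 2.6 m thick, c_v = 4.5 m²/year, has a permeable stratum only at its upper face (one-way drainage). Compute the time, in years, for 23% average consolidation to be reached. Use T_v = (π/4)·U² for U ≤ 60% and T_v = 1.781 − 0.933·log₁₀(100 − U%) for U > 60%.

t ≈ 0.0624 years

Drainage path length: H_d = H = 2.6 m (single drainage).
U ≤ 60%: T_v = (π/4)·U² = (π/4)×0.23² = 0.041548.
t = T_v·H_d²/c_v = 0.041548×2.6²/4.5 = 0.06241 years.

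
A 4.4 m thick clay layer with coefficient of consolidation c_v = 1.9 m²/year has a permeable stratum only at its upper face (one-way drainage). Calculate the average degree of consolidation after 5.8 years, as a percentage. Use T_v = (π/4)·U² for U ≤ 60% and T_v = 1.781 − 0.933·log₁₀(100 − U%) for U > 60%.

U ≈ 80.1 %

Drainage path length: H_d = H = 4.4 m (single drainage).
T_v = c_v·t/H_d² = 1.9×5.8/4.4² = 0.56921.
T_v = 0.56921 corresponds to the U > 60% branch:
U = 1 − 10^((1.781 − T_v)/0.933)/100 = 0.801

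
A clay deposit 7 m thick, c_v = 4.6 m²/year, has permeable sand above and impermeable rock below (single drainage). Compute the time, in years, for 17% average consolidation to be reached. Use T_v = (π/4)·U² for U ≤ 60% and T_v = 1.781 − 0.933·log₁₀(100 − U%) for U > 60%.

t ≈ 0.242 years

Drainage path length: H_d = H = 7 m (single drainage).
U ≤ 60%: T_v = (π/4)·U² = (π/4)×0.17² = 0.022698.
t = T_v·H_d²/c_v = 0.022698×7²/4.6 = 0.2418 years.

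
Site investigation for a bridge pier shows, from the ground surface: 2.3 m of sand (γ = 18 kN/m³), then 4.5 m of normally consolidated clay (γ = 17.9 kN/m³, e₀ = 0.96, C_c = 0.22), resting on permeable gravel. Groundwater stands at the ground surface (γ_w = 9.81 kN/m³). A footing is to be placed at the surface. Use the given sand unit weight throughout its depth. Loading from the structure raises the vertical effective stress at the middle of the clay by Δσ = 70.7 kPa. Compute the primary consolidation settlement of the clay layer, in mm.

Mid-depth of clay below the ground surface: z = 2.3 + 4.5/2 = 4.55 m.
Total vertical stress at mid-clay: σ_v = 18×2.3 + 17.9×2.25 = 81.675 kPa.
Pore pressure: u = 9.81×(4.55 − 0) = 44.636 kPa.
Initial effective stress: σ'_0 = σ_v − u = 81.675 − 44.636 = 37.039 kPa.
Final effective stress: σ'_f = σ'_0 + Δσ = 37.039 + 70.7 = 107.74 kPa.
Normally consolidated clay, so the full stress increment lies on the virgin compression line:
S_c = C_c·H/(1+e₀)·log₁₀(σ'_f/σ'_0) = 0.22×4.5/(1+0.96)×log₁₀(107.74/37.039)
    = 0.5051 × 0.46372 = 0.2342 m

S_c ≈ 234 mm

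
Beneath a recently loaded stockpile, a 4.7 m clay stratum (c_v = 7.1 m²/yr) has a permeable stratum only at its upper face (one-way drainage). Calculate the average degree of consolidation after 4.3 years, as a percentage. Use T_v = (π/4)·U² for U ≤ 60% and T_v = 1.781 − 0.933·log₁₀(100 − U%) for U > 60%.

U ≈ 97.3 %

Drainage path length: H_d = H = 4.7 m (single drainage).
T_v = c_v·t/H_d² = 7.1×4.3/4.7² = 1.3821.
T_v = 1.3821 corresponds to the U > 60% branch:
U = 1 − 10^((1.781 − T_v)/0.933)/100 = 0.9732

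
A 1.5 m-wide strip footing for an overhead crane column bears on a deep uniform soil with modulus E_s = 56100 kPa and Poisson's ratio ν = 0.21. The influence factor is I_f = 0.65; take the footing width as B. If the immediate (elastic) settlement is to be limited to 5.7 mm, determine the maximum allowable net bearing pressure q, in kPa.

S_e = q·B·(1−ν²)/E_s · I_f  ⇒  q = S_e·E_s / (B·(1−ν²)·I_f).
q = 0.0057 × 56100 / (1.5 × 0.9559 × 0.65) = 343.1 kPa

q ≈ 343 kPa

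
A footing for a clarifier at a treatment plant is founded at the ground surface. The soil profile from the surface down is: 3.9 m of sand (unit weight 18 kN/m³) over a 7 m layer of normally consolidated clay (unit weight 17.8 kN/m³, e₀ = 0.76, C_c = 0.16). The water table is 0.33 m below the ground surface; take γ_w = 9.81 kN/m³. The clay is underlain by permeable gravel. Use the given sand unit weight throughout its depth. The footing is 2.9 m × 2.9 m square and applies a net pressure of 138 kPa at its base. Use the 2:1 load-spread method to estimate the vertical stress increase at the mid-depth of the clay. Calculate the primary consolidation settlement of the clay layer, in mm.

Mid-depth of clay below the ground surface: z = 3.9 + 7/2 = 7.4 m.
Total vertical stress at mid-clay: σ_v = 18×3.9 + 17.8×3.5 = 132.5 kPa.
Pore pressure: u = 9.81×(7.4 − 0.33) = 69.357 kPa.
Initial effective stress: σ'_0 = σ_v − u = 132.5 − 69.357 = 63.143 kPa.
Stress increase at mid-clay by the 2:1 spreading method:
Δσ = qBL/((B+z)(L+z)) = 138×2.9×2.9/((2.9+7.4)(2.9+7.4)) = 10.94 kPa
Final effective stress: σ'_f = σ'_0 + Δσ = 63.143 + 10.94 = 74.083 kPa.
Normally consolidated clay, so the full stress increment lies on the virgin compression line:
S_c = C_c·H/(1+e₀)·log₁₀(σ'_f/σ'_0) = 0.16×7/(1+0.76)×log₁₀(74.083/63.143)
    = 0.63636 × 0.069393 = 0.04416 m

S_c ≈ 44.2 mm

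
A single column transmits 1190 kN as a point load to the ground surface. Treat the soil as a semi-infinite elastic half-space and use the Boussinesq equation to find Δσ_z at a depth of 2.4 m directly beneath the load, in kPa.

Δσ_z ≈ 98.6 kPa

Boussinesq vertical stress below a point load on an elastic half-space:
Δσ_z = 3P/(2πz²) · [1 + (r/z)²]^(−5/2)
r/z = 0/2.4 = 0; [1+(r/z)²]^(−5/2) = 1.
Δσ_z = 3×1190/(2π×2.4²) × 1 = 98.643 × 1 = 98.64 kPa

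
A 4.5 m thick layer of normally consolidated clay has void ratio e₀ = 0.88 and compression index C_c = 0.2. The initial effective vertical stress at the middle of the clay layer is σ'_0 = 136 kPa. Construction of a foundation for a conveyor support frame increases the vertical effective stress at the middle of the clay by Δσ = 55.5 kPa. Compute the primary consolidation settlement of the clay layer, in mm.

S_c ≈ 71.2 mm

Final effective stress: σ'_f = σ'_0 + Δσ = 136 + 55.5 = 191.5 kPa.
Normally consolidated clay, so the full stress increment lies on the virgin compression line:
S_c = C_c·H/(1+e₀)·log₁₀(σ'_f/σ'_0) = 0.2×4.5/(1+0.88)×log₁₀(191.5/136)
    = 0.47872 × 0.14863 = 0.07115 m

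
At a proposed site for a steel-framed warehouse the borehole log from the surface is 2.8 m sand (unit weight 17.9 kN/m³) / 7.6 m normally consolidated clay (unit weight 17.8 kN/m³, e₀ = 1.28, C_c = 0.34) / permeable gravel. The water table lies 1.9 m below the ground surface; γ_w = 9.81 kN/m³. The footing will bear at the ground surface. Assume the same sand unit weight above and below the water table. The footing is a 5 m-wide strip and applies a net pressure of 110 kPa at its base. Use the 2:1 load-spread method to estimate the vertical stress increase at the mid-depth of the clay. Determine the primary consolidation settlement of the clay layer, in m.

Mid-depth of clay below the ground surface: z = 2.8 + 7.6/2 = 6.6 m.
Total vertical stress at mid-clay: σ_v = 17.9×2.8 + 17.8×3.8 = 117.76 kPa.
Pore pressure: u = 9.81×(6.6 − 1.9) = 46.107 kPa.
Initial effective stress: σ'_0 = σ_v − u = 117.76 − 46.107 = 71.653 kPa.
Stress increase at mid-clay by the 2:1 spreading method:
Δσ = qB/(B+z) = 110×5/(5+6.6) = 47.414 kPa
Final effective stress: σ'_f = σ'_0 + Δσ = 71.653 + 47.414 = 119.07 kPa.
Normally consolidated clay, so the full stress increment lies on the virgin compression line:
S_c = C_c·H/(1+e₀)·log₁₀(σ'_f/σ'_0) = 0.34×7.6/(1+1.28)×log₁₀(119.07/71.653)
    = 1.1333 × 0.22057 = 0.25 m

S_c ≈ 0.25 m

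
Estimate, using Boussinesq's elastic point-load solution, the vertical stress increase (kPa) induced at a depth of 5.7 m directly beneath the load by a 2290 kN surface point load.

Boussinesq vertical stress below a point load on an elastic half-space:
Δσ_z = 3P/(2πz²) · [1 + (r/z)²]^(−5/2)
r/z = 0/5.7 = 0; [1+(r/z)²]^(−5/2) = 1.
Δσ_z = 3×2290/(2π×5.7²) × 1 = 33.653 × 1 = 33.65 kPa

Δσ_z ≈ 33.7 kPa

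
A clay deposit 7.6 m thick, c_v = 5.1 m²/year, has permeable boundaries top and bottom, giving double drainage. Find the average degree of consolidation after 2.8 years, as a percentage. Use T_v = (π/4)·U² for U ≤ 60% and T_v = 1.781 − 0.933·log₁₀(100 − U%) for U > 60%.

U ≈ 92.9 %

Drainage path length: H_d = H/2 = 3.8 m (double drainage).
T_v = c_v·t/H_d² = 5.1×2.8/3.8² = 0.98892.
T_v = 0.98892 corresponds to the U > 60% branch:
U = 1 − 10^((1.781 − T_v)/0.933)/100 = 0.9294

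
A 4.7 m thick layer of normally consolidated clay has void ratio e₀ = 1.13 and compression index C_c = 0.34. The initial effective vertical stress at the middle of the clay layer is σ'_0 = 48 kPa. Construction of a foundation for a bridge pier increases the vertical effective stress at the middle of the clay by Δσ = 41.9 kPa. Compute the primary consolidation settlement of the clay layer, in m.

Final effective stress: σ'_f = σ'_0 + Δσ = 48 + 41.9 = 89.9 kPa.
Normally consolidated clay, so the full stress increment lies on the virgin compression line:
S_c = C_c·H/(1+e₀)·log₁₀(σ'_f/σ'_0) = 0.34×4.7/(1+1.13)×log₁₀(89.9/48)
    = 0.75023 × 0.27252 = 0.2045 m

S_c ≈ 0.204 m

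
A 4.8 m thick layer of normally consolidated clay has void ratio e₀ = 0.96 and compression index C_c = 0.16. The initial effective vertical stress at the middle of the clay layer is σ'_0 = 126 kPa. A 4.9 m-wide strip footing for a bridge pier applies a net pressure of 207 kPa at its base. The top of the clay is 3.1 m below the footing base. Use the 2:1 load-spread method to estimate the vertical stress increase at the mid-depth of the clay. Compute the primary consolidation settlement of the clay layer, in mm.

Mid-depth of clay below the footing base: z = 3.1 + 4.8/2 = 5.5 m.
Stress increase at mid-clay by the 2:1 spreading method:
Δσ = qB/(B+z) = 207×4.9/(4.9+5.5) = 97.529 kPa
Final effective stress: σ'_f = σ'_0 + Δσ = 126 + 97.529 = 223.53 kPa.
Normally consolidated clay, so the full stress increment lies on the virgin compression line:
S_c = C_c·H/(1+e₀)·log₁₀(σ'_f/σ'_0) = 0.16×4.8/(1+0.96)×log₁₀(223.53/126)
    = 0.39184 × 0.24897 = 0.09756 m

S_c ≈ 97.6 mm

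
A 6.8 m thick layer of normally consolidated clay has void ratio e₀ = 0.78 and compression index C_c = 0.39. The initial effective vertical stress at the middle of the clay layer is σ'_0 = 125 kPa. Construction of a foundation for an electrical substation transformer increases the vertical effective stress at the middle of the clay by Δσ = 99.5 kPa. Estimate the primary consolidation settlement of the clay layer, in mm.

Final effective stress: σ'_f = σ'_0 + Δσ = 125 + 99.5 = 224.5 kPa.
Normally consolidated clay, so the full stress increment lies on the virgin compression line:
S_c = C_c·H/(1+e₀)·log₁₀(σ'_f/σ'_0) = 0.39×6.8/(1+0.78)×log₁₀(224.5/125)
    = 1.4899 × 0.25431 = 0.3789 m

S_c ≈ 379 mm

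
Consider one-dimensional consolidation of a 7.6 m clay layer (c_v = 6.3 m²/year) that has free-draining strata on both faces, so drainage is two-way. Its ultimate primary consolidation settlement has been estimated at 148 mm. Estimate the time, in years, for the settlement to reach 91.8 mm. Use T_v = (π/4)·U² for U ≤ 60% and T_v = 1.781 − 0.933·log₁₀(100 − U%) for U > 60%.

Drainage path length: H_d = H/2 = 3.8 m (double drainage).
U = S(t)/S_ult = 91.8/148 = 0.6203.
U > 60%: T_v = 1.781 − 0.933·log₁₀(100 − 62.027) = 0.30735.
t = T_v·H_d²/c_v = 0.30735×3.8²/6.3 = 0.7045 years.

t ≈ 0.704 years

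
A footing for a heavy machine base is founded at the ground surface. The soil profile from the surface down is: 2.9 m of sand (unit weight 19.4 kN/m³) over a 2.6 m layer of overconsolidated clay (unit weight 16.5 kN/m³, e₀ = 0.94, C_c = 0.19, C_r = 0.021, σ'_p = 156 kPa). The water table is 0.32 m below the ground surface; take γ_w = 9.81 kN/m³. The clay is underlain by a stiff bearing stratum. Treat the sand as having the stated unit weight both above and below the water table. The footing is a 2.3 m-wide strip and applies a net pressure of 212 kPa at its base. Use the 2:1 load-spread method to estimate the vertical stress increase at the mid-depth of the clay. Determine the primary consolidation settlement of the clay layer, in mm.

S_c ≈ 13 mm

Mid-depth of clay below the ground surface: z = 2.9 + 2.6/2 = 4.2 m.
Total vertical stress at mid-clay: σ_v = 19.4×2.9 + 16.5×1.3 = 77.71 kPa.
Pore pressure: u = 9.81×(4.2 − 0.32) = 38.063 kPa.
Initial effective stress: σ'_0 = σ_v − u = 77.71 − 38.063 = 39.647 kPa.
Stress increase at mid-clay by the 2:1 spreading method:
Δσ = qB/(B+z) = 212×2.3/(2.3+4.2) = 75.015 kPa
Final effective stress: σ'_f = 39.647 + 75.015 = 114.66 kPa.
σ'_f = 114.66 ≤ σ'_p = 156 kPa, so the clay remains overconsolidated and only the recompression index applies:
S_c = C_r·H/(1+e₀)·log₁₀(σ'_f/σ'_0) = 0.021×2.6/1.94×log₁₀(114.66/39.647)
    = 0.028144 × 0.4612 = 0.01298 m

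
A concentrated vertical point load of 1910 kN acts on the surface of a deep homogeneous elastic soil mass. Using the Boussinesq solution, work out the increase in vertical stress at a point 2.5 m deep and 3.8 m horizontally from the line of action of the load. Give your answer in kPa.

Δσ_z ≈ 7.32 kPa

Boussinesq vertical stress below a point load on an elastic half-space:
Δσ_z = 3P/(2πz²) · [1 + (r/z)²]^(−5/2)
r/z = 3.8/2.5 = 1.52; [1+(r/z)²]^(−5/2) = 0.050153.
Δσ_z = 3×1910/(2π×2.5²) × 0.050153 = 145.91 × 0.050153 = 7.318 kPa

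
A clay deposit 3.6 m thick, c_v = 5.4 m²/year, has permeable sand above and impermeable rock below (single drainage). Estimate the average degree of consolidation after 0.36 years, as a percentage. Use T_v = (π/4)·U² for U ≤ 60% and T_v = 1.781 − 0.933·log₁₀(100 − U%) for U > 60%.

Drainage path length: H_d = H = 3.6 m (single drainage).
T_v = c_v·t/H_d² = 5.4×0.36/3.6² = 0.15.
T_v = 0.15 corresponds to the U ≤ 60% branch:
U = √(4T_v/π) = 0.437

U ≈ 43.7 %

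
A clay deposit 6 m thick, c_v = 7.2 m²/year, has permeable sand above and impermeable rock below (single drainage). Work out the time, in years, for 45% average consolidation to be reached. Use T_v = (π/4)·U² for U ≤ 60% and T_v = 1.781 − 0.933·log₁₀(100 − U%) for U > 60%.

Drainage path length: H_d = H = 6 m (single drainage).
U ≤ 60%: T_v = (π/4)·U² = (π/4)×0.45² = 0.15904.
t = T_v·H_d²/c_v = 0.15904×6²/7.2 = 0.7952 years.

t ≈ 0.795 years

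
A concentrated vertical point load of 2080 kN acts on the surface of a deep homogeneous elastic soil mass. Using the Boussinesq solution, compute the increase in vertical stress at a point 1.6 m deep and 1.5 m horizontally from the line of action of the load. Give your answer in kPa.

Δσ_z ≈ 80.2 kPa

Boussinesq vertical stress below a point load on an elastic half-space:
Δσ_z = 3P/(2πz²) · [1 + (r/z)²]^(−5/2)
r/z = 1.5/1.6 = 0.9375; [1+(r/z)²]^(−5/2) = 0.20665.
Δσ_z = 3×2080/(2π×1.6²) × 0.20665 = 387.94 × 0.20665 = 80.17 kPa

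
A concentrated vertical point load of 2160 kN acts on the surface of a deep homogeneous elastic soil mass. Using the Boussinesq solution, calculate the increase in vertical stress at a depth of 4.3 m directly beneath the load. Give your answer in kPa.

Boussinesq vertical stress below a point load on an elastic half-space:
Δσ_z = 3P/(2πz²) · [1 + (r/z)²]^(−5/2)
r/z = 0/4.3 = 0; [1+(r/z)²]^(−5/2) = 1.
Δσ_z = 3×2160/(2π×4.3²) × 1 = 55.777 × 1 = 55.78 kPa

Δσ_z ≈ 55.8 kPa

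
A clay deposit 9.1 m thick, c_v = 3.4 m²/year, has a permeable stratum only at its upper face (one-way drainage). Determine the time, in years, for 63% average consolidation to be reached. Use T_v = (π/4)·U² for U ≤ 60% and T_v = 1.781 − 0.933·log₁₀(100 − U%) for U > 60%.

Drainage path length: H_d = H = 9.1 m (single drainage).
U > 60%: T_v = 1.781 − 0.933·log₁₀(100 − 63) = 0.31787.
t = T_v·H_d²/c_v = 0.31787×9.1²/3.4 = 7.742 years.

t ≈ 7.74 years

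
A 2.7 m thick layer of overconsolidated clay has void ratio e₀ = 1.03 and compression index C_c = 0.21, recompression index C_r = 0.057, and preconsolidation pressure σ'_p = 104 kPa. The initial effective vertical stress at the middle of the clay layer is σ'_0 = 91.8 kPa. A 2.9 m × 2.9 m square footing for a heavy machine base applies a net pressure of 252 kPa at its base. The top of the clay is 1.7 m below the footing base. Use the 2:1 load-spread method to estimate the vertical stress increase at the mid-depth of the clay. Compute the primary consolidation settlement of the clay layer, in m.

S_c ≈ 0.0499 m

Mid-depth of clay below the footing base: z = 1.7 + 2.7/2 = 3.05 m.
Stress increase at mid-clay by the 2:1 spreading method:
Δσ = qBL/((B+z)(L+z)) = 252×2.9×2.9/((2.9+3.05)(2.9+3.05)) = 59.864 kPa
Final effective stress: σ'_f = 91.8 + 59.864 = 151.66 kPa.
σ'_f = 151.66 > σ'_p = 104 kPa, so the stress path crosses the preconsolidation pressure — recompression up to σ'_p, then virgin compression beyond:
S_c = H/(1+e₀)·[C_r·log₁₀(σ'_p/σ'_0) + C_c·log₁₀(σ'_f/σ'_p)]
    = 2.7/2.03 × [0.057×log₁₀(104/91.8) + 0.21×log₁₀(151.66/104)]
    = 1.33 × [0.0030889 + 0.034406] = 0.04987 m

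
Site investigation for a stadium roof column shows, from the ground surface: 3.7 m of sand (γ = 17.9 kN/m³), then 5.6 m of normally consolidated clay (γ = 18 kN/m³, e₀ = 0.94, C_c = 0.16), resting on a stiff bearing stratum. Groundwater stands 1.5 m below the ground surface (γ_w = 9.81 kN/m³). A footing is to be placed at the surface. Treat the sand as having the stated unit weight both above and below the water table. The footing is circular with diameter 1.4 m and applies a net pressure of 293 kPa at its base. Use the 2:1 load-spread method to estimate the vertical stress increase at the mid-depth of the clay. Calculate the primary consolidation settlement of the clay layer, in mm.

S_c ≈ 25.6 mm

Mid-depth of clay below the ground surface: z = 3.7 + 5.6/2 = 6.5 m.
Total vertical stress at mid-clay: σ_v = 17.9×3.7 + 18×2.8 = 116.63 kPa.
Pore pressure: u = 9.81×(6.5 − 1.5) = 49.05 kPa.
Initial effective stress: σ'_0 = σ_v − u = 116.63 − 49.05 = 67.58 kPa.
Stress increase at mid-clay by the 2:1 spreading method:
Δσ ≈ qD²/(D+z)² = 293×1.4²/(1.4+6.5)² = 9.2017 kPa
Final effective stress: σ'_f = σ'_0 + Δσ = 67.58 + 9.2017 = 76.782 kPa.
Normally consolidated clay, so the full stress increment lies on the virgin compression line:
S_c = C_c·H/(1+e₀)·log₁₀(σ'_f/σ'_0) = 0.16×5.6/(1+0.94)×log₁₀(76.782/67.58)
    = 0.46186 × 0.055441 = 0.02561 m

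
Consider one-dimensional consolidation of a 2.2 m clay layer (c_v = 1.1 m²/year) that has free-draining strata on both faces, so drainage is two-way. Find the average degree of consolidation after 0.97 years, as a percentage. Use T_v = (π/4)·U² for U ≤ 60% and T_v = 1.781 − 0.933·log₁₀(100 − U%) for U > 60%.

U ≈ 90.8 %

Drainage path length: H_d = H/2 = 1.1 m (double drainage).
T_v = c_v·t/H_d² = 1.1×0.97/1.1² = 0.88182.
T_v = 0.88182 corresponds to the U > 60% branch:
U = 1 − 10^((1.781 − T_v)/0.933)/100 = 0.908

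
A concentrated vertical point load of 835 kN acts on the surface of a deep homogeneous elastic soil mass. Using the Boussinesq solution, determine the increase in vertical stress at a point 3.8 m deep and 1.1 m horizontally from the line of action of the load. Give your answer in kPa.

Δσ_z ≈ 22.6 kPa

Boussinesq vertical stress below a point load on an elastic half-space:
Δσ_z = 3P/(2πz²) · [1 + (r/z)²]^(−5/2)
r/z = 1.1/3.8 = 0.28947; [1+(r/z)²]^(−5/2) = 0.81777.
Δσ_z = 3×835/(2π×3.8²) × 0.81777 = 27.61 × 0.81777 = 22.58 kPa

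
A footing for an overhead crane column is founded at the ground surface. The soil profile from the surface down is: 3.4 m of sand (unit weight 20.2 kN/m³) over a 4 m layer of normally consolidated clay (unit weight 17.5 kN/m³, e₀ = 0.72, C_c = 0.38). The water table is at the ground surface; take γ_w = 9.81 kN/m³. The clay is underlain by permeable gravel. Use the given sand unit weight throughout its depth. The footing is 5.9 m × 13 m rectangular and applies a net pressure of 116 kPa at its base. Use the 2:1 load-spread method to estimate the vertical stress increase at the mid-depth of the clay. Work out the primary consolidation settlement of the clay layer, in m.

S_c ≈ 0.235 m

Mid-depth of clay below the ground surface: z = 3.4 + 4/2 = 5.4 m.
Total vertical stress at mid-clay: σ_v = 20.2×3.4 + 17.5×2 = 103.68 kPa.
Pore pressure: u = 9.81×(5.4 − 0) = 52.974 kPa.
Initial effective stress: σ'_0 = σ_v − u = 103.68 − 52.974 = 50.706 kPa.
Stress increase at mid-clay by the 2:1 spreading method:
Δσ = qBL/((B+z)(L+z)) = 116×5.9×13/((5.9+5.4)(13+5.4)) = 42.791 kPa
Final effective stress: σ'_f = σ'_0 + Δσ = 50.706 + 42.791 = 93.497 kPa.
Normally consolidated clay, so the full stress increment lies on the virgin compression line:
S_c = C_c·H/(1+e₀)·log₁₀(σ'_f/σ'_0) = 0.38×4/(1+0.72)×log₁₀(93.497/50.706)
    = 0.88372 × 0.26574 = 0.2348 m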